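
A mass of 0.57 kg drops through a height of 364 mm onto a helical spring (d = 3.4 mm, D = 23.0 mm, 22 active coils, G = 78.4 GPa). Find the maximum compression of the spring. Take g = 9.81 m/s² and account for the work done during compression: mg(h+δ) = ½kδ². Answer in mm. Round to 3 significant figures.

k = Gd⁴/(8D³N_a) = (78.4×10³)(3.4⁴)/(8·23.0³·22) = 4.8926 N/mm
W = mg = 0.57 × 9.81 = 5.5917 N
½kδ² − Wδ − Wh = 0 → δ = (W + √(W² + 2kWh))/k
δ = (5.5917 + √(31.267 + 19916.4))/4.8926 = (5.5917 + 141.24)/4.8926 = 30.01 mm

30.0 mm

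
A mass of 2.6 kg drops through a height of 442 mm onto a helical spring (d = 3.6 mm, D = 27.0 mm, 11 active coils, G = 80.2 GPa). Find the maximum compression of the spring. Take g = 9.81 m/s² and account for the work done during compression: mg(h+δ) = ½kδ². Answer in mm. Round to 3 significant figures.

57.2 mm

k = Gd⁴/(8D³N_a) = (80.2×10³)(3.6⁴)/(8·27.0³·11) = 7.777 N/mm
W = mg = 2.6 × 9.81 = 25.506 N
½kδ² − Wδ − Wh = 0 → δ = (W + √(W² + 2kWh))/k
δ = (25.506 + √(650.56 + 175350))/7.777 = (25.506 + 419.52)/7.777 = 57.224 mm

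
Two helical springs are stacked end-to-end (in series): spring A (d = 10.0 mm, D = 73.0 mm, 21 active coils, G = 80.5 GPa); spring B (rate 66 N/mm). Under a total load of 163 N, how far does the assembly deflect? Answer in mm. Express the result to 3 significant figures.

k_A = Gd⁴/(8D³N_a) = (80.5×10³)(10.0⁴)/(8·73.0³·21) = 12.317 N/mm
Series: 1/k_eq = 1/12.317 + 1/66 = 0.096338; k_eq = 10.38 N/mm
δ = F/k_eq = 163/10.38 = 15.703 mm

15.7 mm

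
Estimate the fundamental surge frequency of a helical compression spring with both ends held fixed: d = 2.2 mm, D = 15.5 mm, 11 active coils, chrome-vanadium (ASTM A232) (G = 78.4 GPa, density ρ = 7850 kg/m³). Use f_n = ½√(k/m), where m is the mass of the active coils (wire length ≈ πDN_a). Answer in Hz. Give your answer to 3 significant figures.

k = Gd⁴/(8D³N_a) = (78.4×10³)(2.2⁴)/(8·15.5³·11) = 5.6044 N/mm = 5604.4 N/m
Wire length L = πDN_a = π·15.5·11 = 535.64 mm
m = ρ·(πd²/4)·L = 7850 × 3.8013×10⁻⁶ m² × 0.53564 m = 0.015984 kg
f_n = ½√(k/m) = 0.5·√(5604.4/0.015984) = 0.5·√(3.5063e+05) = 296.07 Hz

296 Hz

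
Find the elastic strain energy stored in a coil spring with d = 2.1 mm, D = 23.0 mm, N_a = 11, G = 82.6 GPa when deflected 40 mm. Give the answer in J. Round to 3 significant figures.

k = Gd⁴/(8D³N_a) = (82.6×10³)(2.1⁴)/(8·23.0³·11) = 1.5003 N/mm
U = ½kδ² = 0.5 × 1.5003 × 40² = 1200.3 N·mm = 1.2003 J

1.20 J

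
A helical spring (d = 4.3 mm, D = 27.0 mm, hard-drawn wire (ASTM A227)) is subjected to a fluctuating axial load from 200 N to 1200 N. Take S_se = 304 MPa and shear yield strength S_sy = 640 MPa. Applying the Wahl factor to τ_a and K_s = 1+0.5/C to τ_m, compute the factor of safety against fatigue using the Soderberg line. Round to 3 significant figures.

0.359

C = D/d = 27.0/4.3 = 6.2791; K_W = (4C−1)/(4C−4)+0.615/C = 1.2400; K_s = 1+0.5/C = 1.0796
F_a = (F_max−F_min)/2 = 500 N; F_m = (F_max+F_min)/2 = 700 N
τ_a = K_W·8F_aD/(πd³) = 1.2400 × 432.38 = 536.16 MPa
τ_m = K_s·8F_mD/(πd³) = 1.0796 × 605.34 = 653.54 MPa
Soderberg: 1/n_f = τ_a/S_se + τ_m/S_sy = 536.16/304 + 653.54/640 = 1.76369 + 1.02115 = 2.7848
n_f = 1/2.7848 = 0.3591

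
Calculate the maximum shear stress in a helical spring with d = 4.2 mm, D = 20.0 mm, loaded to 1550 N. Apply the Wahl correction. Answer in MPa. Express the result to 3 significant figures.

Spring index C = D/d = 20.0/4.2 = 4.7619
K_W = (4C−1)/(4C−4) + 0.615/C = 18.048/15.048 + 0.1291 = 1.3285
τ₀ = 8FD/(πd³) = 8·1550·20.0/(π·4.2³) = 248000/232.75 = 1065.5 MPa
τ_max = K·τ₀ = 1.3285 × 1065.5 = 1415.5 MPa

1420 MPa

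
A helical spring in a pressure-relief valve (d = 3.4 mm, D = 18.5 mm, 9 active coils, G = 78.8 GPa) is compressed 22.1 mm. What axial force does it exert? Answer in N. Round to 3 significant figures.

k = Gd⁴/(8D³N_a) = (78.8×10³)(3.4⁴)/(8·18.5³·9) = 23.099 N/mm
F = k·δ = 23.099 × 22.1 = 510.49 N

510 N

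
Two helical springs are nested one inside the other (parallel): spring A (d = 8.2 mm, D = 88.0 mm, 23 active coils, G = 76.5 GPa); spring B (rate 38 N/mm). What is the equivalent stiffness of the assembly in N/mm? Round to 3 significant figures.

k_A = Gd⁴/(8D³N_a) = (76.5×10³)(8.2⁴)/(8·88.0³·23) = 2.7584 N/mm
Parallel: k_eq = 2.7584 + 38 = 40.758 N/mm

40.8 N/mm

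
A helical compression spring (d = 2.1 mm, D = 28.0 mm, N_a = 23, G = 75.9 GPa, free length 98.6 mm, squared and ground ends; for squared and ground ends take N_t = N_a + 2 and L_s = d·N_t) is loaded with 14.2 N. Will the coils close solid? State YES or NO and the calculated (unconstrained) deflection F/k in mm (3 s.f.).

k = Gd⁴/(8D³N_a) = (75.9×10³)(2.1⁴)/(8·28.0³·23) = 0.36545 N/mm
N_t = 25; L_s = 2.1·25 = 52.5 mm; δ_solid = L₀ − L_s = 98.6 − 52.5 = 46.1 mm
δ = F/k = 14.2/0.36545 = 38.856 mm
δ < δ_solid → spring does not go solid

NO, δ = 38.9 mm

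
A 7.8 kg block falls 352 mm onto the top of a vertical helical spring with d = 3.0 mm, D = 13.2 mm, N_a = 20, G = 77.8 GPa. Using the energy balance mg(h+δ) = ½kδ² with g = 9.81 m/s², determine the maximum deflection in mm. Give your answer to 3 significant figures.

k = Gd⁴/(8D³N_a) = (77.8×10³)(3.0⁴)/(8·13.2³·20) = 17.125 N/mm
W = mg = 7.8 × 9.81 = 76.518 N
½kδ² − Wδ − Wh = 0 → δ = (W + √(W² + 2kWh))/k
δ = (76.518 + √(5855 + 922485))/17.125 = (76.518 + 963.5)/17.125 = 60.732 mm

60.7 mm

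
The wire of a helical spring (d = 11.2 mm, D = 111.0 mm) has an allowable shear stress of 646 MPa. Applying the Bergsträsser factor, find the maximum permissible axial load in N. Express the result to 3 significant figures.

2830 N

C = D/d = 111.0/11.2 = 9.9107
K_B = (4C+2)/(4C−3) = 41.643/36.643 = 1.1365
τ_max = K·8FD/(πd³) → F_max = τ_allow·πd³/(8DK)
F_max = 646·π·11.2³/(8·111.0·1.1365) = 2.8513e+06/1009.2 = 2825.4 N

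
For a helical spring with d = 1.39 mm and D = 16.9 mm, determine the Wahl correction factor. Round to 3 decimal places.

C = D/d = 16.9/1.39 = 12.1583
K_W = (4C−1)/(4C−4) + 0.615/C = 47.633/44.633 + 0.0506 = 1.1178

1.118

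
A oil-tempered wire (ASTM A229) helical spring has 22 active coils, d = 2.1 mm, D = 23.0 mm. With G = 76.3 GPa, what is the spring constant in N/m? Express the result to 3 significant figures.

693 N/m

k = Gd⁴/(8D³N_a) = (76.3×10³ × 2.1⁴) / (8 × 23.0³ × 22)
  = 1.48389e+06 / 2.14139e+06 = 0.69296 N/mm = 692.96 N/m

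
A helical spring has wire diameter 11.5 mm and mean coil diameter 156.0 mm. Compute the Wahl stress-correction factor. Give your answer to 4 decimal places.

1.1050

C = D/d = 156.0/11.5 = 13.5652
K_W = (4C−1)/(4C−4) + 0.615/C = 53.261/50.261 + 0.0453 = 1.1050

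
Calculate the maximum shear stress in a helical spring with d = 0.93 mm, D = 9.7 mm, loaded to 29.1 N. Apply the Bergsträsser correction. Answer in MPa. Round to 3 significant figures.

Spring index C = D/d = 9.7/0.93 = 10.4301
K_B = (4C+2)/(4C−3) = 43.720/38.720 = 1.1291
τ₀ = 8FD/(πd³) = 8·29.1·9.7/(π·0.93³) = 2258.16/2.527 = 893.63 MPa
τ_max = K·τ₀ = 1.1291 × 893.63 = 1009 MPa

1010 MPa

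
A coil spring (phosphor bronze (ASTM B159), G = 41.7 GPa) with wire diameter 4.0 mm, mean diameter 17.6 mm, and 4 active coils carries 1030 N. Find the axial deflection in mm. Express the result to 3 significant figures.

16.8 mm

k = Gd⁴/(8D³N_a) = (41.7×10³)(4.0⁴)/(8·17.6³·4) = 61.191 N/mm
δ = F/k = 1030 / 61.191 = 16.833 mm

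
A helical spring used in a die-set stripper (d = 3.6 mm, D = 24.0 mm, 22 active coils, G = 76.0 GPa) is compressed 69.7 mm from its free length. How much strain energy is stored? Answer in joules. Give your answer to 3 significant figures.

k = Gd⁴/(8D³N_a) = (76.0×10³)(3.6⁴)/(8·24.0³·22) = 5.2466 N/mm
U = ½kδ² = 0.5 × 5.2466 × 69.7² = 12744 N·mm = 12.744 J

12.7 J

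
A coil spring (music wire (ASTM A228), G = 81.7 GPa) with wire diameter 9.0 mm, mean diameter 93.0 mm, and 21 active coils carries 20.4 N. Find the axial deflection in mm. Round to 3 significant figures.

5.14 mm

k = Gd⁴/(8D³N_a) = (81.7×10³)(9.0⁴)/(8·93.0³·21) = 3.9667 N/mm
δ = F/k = 20.4 / 3.9667 = 5.1428 mm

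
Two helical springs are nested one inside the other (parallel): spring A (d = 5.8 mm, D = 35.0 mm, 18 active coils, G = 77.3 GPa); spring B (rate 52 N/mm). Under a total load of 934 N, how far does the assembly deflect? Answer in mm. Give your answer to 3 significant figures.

14.1 mm

k_A = Gd⁴/(8D³N_a) = (77.3×10³)(5.8⁴)/(8·35.0³·18) = 14.169 N/mm
Parallel: k_eq = 14.169 + 52 = 66.169 N/mm
δ = F/k_eq = 934/66.169 = 14.115 mm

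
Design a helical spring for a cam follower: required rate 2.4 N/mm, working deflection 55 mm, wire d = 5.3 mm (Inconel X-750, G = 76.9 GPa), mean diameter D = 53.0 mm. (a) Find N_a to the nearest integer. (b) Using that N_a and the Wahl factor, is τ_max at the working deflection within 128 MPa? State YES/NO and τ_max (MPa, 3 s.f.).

N_a = Gd⁴/(8D³k) = (76.9×10³)(5.3⁴)/(8·53.0³·2.4) = 21.23 → N_a = 21
Actual rate k = Gd⁴/(8D³·21) = 2.426 N/mm
Working load F = kδ = 2.426·55 = 133.43 N
C = 53.0/5.3 = 10.0000; K_W = (4C−1)/(4C−4)+0.615/C = 1.1448
τ_max = K_W·8FD/(πd³) = 1.1448·120.96 = 138.48 MPa
τ_max > 128 MPa → exceeds allowable

(a) 21 coils; (b) NO, τ_max = 138 MPa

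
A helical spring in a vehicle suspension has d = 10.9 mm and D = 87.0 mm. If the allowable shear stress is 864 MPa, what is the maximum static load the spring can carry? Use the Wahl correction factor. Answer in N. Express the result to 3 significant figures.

C = D/d = 87.0/10.9 = 7.9817
K_W = (4C−1)/(4C−4) + 0.615/C = 30.927/27.927 + 0.0771 = 1.1845
τ_max = K·8FD/(πd³) → F_max = τ_allow·πd³/(8DK)
F_max = 864·π·10.9³/(8·87.0·1.1845) = 3.5151e+06/824.4 = 4263.9 N

4260 N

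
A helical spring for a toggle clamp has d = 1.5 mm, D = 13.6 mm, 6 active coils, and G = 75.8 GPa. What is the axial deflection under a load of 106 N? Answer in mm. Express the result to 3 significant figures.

k = Gd⁴/(8D³N_a) = (75.8×10³)(1.5⁴)/(8·13.6³·6) = 3.1782 N/mm
δ = F/k = 106 / 3.1782 = 33.353 mm

33.4 mm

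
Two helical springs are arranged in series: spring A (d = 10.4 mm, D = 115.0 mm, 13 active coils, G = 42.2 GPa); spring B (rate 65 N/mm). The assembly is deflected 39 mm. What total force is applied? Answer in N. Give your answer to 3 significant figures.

116 N

k_A = Gd⁴/(8D³N_a) = (42.2×10³)(10.4⁴)/(8·115.0³·13) = 3.1212 N/mm
Series: 1/k_eq = 1/3.1212 + 1/65 = 0.33578; k_eq = 2.9782 N/mm
F = k_eq·δ = 2.9782·39 = 116.15 N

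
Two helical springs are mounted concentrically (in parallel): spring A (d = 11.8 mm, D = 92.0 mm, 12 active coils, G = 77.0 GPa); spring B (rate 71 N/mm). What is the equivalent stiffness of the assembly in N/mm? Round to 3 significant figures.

91.0 N/mm

k_A = Gd⁴/(8D³N_a) = (77.0×10³)(11.8⁴)/(8·92.0³·12) = 19.97 N/mm
Parallel: k_eq = 19.97 + 71 = 90.97 N/mm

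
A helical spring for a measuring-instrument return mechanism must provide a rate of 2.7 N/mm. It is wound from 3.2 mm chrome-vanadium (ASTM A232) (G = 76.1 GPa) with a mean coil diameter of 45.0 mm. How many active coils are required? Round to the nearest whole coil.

N_a = Gd⁴/(8D³k) = (76.1×10³ × 3.2⁴)/(8 × 45.0³ × 2.7)
    = 7.97966e+06 / 1.9683e+06 = 4.054 → 4 coils

4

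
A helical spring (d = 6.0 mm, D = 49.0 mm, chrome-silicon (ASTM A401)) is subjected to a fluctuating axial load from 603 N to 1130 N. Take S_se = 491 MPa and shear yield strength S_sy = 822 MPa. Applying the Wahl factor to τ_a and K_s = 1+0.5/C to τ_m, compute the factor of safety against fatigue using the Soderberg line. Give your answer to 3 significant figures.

0.988

C = D/d = 49.0/6.0 = 8.1667; K_W = (4C−1)/(4C−4)+0.615/C = 1.1800; K_s = 1+0.5/C = 1.0612
F_a = (F_max−F_min)/2 = 263.5 N; F_m = (F_max+F_min)/2 = 866.5 N
τ_a = K_W·8F_aD/(πd³) = 1.1800 × 152.22 = 179.61 MPa
τ_m = K_s·8F_mD/(πd³) = 1.0612 × 500.55 = 531.2 MPa
Soderberg: 1/n_f = τ_a/S_se + τ_m/S_sy = 179.61/491 + 531.2/822 = 0.36580 + 0.64623 = 1.012
n_f = 1/1.012 = 0.9881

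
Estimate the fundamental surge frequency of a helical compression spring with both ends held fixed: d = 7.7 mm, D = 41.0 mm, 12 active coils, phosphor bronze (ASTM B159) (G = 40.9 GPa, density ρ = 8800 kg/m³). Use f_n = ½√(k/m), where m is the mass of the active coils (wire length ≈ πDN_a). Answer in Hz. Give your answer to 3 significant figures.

92.6 Hz

k = Gd⁴/(8D³N_a) = (40.9×10³)(7.7⁴)/(8·41.0³·12) = 21.73 N/mm = 21730 N/m
Wire length L = πDN_a = π·41.0·12 = 1545.7 mm
m = ρ·(πd²/4)·L = 8800 × 46.566×10⁻⁶ m² × 1.5457 m = 0.63339 kg
f_n = ½√(k/m) = 0.5·√(21730/0.63339) = 0.5·√(34308) = 92.612 Hz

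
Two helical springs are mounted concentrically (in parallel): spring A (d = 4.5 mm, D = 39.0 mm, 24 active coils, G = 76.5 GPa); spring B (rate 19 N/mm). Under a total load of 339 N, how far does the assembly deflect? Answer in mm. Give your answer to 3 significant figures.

15.6 mm

k_A = Gd⁴/(8D³N_a) = (76.5×10³)(4.5⁴)/(8·39.0³·24) = 2.7543 N/mm
Parallel: k_eq = 2.7543 + 19 = 21.754 N/mm
δ = F/k_eq = 339/21.754 = 15.583 mm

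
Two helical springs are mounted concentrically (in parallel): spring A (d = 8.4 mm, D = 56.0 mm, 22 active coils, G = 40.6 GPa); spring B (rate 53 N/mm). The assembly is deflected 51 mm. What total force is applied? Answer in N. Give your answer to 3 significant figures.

k_A = Gd⁴/(8D³N_a) = (40.6×10³)(8.4⁴)/(8·56.0³·22) = 6.5398 N/mm
Parallel: k_eq = 6.5398 + 53 = 59.54 N/mm
F = k_eq·δ = 59.54·51 = 3036.5 N

3040 N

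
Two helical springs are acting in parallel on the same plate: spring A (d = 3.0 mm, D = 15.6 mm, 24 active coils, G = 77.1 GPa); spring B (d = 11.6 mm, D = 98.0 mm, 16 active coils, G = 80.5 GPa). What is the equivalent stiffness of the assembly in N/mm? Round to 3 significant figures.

k_A = Gd⁴/(8D³N_a) = (77.1×10³)(3.0⁴)/(8·15.6³·24) = 8.5677 N/mm
k_B = Gd⁴/(8D³N_a) = (80.5×10³)(11.6⁴)/(8·98.0³·16) = 12.099 N/mm
Parallel: k_eq = 8.5677 + 12.099 = 20.666 N/mm

20.7 N/mm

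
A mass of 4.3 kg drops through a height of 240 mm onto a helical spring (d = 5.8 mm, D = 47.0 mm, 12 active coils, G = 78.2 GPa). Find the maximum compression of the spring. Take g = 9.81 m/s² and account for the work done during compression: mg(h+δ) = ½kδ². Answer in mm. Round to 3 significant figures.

52.7 mm

k = Gd⁴/(8D³N_a) = (78.2×10³)(5.8⁴)/(8·47.0³·12) = 8.8788 N/mm
W = mg = 4.3 × 9.81 = 42.183 N
½kδ² − Wδ − Wh = 0 → δ = (W + √(W² + 2kWh))/k
δ = (42.183 + √(1779.4 + 179776))/8.8788 = (42.183 + 426.09)/8.8788 = 52.741 mm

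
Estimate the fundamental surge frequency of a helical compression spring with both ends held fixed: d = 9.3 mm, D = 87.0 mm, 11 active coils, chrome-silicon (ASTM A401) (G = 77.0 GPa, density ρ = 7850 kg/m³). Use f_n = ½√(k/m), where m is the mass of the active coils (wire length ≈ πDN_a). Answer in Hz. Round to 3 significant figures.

39.4 Hz

k = Gd⁴/(8D³N_a) = (77.0×10³)(9.3⁴)/(8·87.0³·11) = 9.9399 N/mm = 9939.9 N/m
Wire length L = πDN_a = π·87.0·11 = 3006.5 mm
m = ρ·(πd²/4)·L = 7850 × 67.929×10⁻⁶ m² × 3.0065 m = 1.6032 kg
f_n = ½√(k/m) = 0.5·√(9939.9/1.6032) = 0.5·√(6200) = 39.37 Hz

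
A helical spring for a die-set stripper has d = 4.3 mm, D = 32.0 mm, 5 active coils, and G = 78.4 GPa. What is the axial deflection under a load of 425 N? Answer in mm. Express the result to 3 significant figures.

k = Gd⁴/(8D³N_a) = (78.4×10³)(4.3⁴)/(8·32.0³·5) = 20.449 N/mm
δ = F/k = 425 / 20.449 = 20.783 mm

20.8 mm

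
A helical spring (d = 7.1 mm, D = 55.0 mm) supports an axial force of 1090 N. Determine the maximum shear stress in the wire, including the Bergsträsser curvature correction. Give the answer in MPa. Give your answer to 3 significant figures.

503 MPa

Spring index C = D/d = 55.0/7.1 = 7.7465
K_B = (4C+2)/(4C−3) = 32.986/27.986 = 1.1787
τ₀ = 8FD/(πd³) = 8·1090·55.0/(π·7.1³) = 479600/1124.4 = 426.53 MPa
τ_max = K·τ₀ = 1.1787 × 426.53 = 502.74 MPa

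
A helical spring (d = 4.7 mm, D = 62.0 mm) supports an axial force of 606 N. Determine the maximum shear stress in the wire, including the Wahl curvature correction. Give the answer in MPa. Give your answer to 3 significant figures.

Spring index C = D/d = 62.0/4.7 = 13.1915
K_W = (4C−1)/(4C−4) + 0.615/C = 51.766/48.766 + 0.0466 = 1.1081
τ₀ = 8FD/(πd³) = 8·606·62.0/(π·4.7³) = 300576/326.17 = 921.53 MPa
τ_max = K·τ₀ = 1.1081 × 921.53 = 1021.2 MPa

1020 MPa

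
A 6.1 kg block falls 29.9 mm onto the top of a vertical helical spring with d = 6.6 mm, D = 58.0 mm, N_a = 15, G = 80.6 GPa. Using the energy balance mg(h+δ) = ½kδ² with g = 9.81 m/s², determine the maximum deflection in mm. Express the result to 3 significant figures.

34.3 mm

k = Gd⁴/(8D³N_a) = (80.6×10³)(6.6⁴)/(8·58.0³·15) = 6.532 N/mm
W = mg = 6.1 × 9.81 = 59.841 N
½kδ² − Wδ − Wh = 0 → δ = (W + √(W² + 2kWh))/k
δ = (59.841 + √(3580.9 + 23374.7))/6.532 = (59.841 + 164.18)/6.532 = 34.296 mm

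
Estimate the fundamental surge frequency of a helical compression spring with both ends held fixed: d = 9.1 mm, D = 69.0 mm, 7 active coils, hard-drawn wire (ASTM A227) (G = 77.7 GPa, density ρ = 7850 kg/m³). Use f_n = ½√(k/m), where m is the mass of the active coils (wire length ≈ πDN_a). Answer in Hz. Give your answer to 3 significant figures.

96.7 Hz

k = Gd⁴/(8D³N_a) = (77.7×10³)(9.1⁴)/(8·69.0³·7) = 28.964 N/mm = 28964 N/m
Wire length L = πDN_a = π·69.0·7 = 1517.4 mm
m = ρ·(πd²/4)·L = 7850 × 65.039×10⁻⁶ m² × 1.5174 m = 0.77471 kg
f_n = ½√(k/m) = 0.5·√(28964/0.77471) = 0.5·√(37386) = 96.678 Hz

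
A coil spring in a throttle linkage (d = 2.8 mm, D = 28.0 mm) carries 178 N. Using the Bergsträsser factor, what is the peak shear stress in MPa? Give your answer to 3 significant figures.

656 MPa

Spring index C = D/d = 28.0/2.8 = 10.0000
K_B = (4C+2)/(4C−3) = 42.000/37.000 = 1.1351
τ₀ = 8FD/(πd³) = 8·178·28.0/(π·2.8³) = 39872/68.964 = 578.15 MPa
τ_max = K·τ₀ = 1.1351 × 578.15 = 656.28 MPa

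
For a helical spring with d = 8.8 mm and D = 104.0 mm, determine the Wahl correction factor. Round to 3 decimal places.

1.121

C = D/d = 104.0/8.8 = 11.8182
K_W = (4C−1)/(4C−4) + 0.615/C = 46.273/43.273 + 0.0520 = 1.1214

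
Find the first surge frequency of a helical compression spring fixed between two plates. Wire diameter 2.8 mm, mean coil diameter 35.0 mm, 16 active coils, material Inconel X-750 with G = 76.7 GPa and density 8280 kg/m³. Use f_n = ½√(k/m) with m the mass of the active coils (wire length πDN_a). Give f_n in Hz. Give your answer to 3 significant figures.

k = Gd⁴/(8D³N_a) = (76.7×10³)(2.8⁴)/(8·35.0³·16) = 0.85904 N/mm = 859.04 N/m
Wire length L = πDN_a = π·35.0·16 = 1759.3 mm
m = ρ·(πd²/4)·L = 8280 × 6.1575×10⁻⁶ m² × 1.7593 m = 0.089696 kg
f_n = ½√(k/m) = 0.5·√(859.04/0.089696) = 0.5·√(9577.2) = 48.932 Hz

48.9 Hz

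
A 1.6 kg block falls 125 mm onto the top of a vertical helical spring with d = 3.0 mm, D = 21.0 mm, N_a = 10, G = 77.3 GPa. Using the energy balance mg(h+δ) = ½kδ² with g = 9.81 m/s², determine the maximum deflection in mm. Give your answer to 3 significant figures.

k = Gd⁴/(8D³N_a) = (77.3×10³)(3.0⁴)/(8·21.0³·10) = 8.4512 N/mm
W = mg = 1.6 × 9.81 = 15.696 N
½kδ² − Wδ − Wh = 0 → δ = (W + √(W² + 2kWh))/k
δ = (15.696 + √(246.36 + 33162.4))/8.4512 = (15.696 + 182.78)/8.4512 = 23.485 mm

23.5 mm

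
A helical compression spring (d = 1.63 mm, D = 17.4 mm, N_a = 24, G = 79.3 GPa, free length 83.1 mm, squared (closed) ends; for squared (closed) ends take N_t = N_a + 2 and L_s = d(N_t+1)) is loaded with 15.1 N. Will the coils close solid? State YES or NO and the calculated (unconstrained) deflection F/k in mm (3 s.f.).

NO, δ = 27.3 mm

k = Gd⁴/(8D³N_a) = (79.3×10³)(1.63⁴)/(8·17.4³·24) = 0.55345 N/mm
N_t = 26; L_s = 1.63·27 = 44.01 mm; δ_solid = L₀ − L_s = 83.1 − 44.01 = 39.09 mm
δ = F/k = 15.1/0.55345 = 27.284 mm
δ < δ_solid → spring does not go solid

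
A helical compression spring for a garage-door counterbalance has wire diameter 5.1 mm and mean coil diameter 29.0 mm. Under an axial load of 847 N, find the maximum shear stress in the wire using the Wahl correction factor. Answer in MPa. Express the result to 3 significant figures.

Spring index C = D/d = 29.0/5.1 = 5.6863
K_W = (4C−1)/(4C−4) + 0.615/C = 21.745/18.745 + 0.1082 = 1.2682
τ₀ = 8FD/(πd³) = 8·847·29.0/(π·5.1³) = 196504/416.74 = 471.53 MPa
τ_max = K·τ₀ = 1.2682 × 471.53 = 598 MPa

598 MPa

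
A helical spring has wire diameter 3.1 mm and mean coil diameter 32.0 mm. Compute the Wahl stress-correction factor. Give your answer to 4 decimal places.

1.1400

C = D/d = 32.0/3.1 = 10.3226
K_W = (4C−1)/(4C−4) + 0.615/C = 40.290/37.290 + 0.0596 = 1.1400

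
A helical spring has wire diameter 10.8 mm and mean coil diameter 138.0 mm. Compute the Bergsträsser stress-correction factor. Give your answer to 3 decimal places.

1.104

C = D/d = 138.0/10.8 = 12.7778
K_B = (4C+2)/(4C−3) = 53.111/48.111 = 1.1039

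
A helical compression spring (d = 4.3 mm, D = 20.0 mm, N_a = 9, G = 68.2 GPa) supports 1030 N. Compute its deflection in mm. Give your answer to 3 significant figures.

k = Gd⁴/(8D³N_a) = (68.2×10³)(4.3⁴)/(8·20.0³·9) = 40.48 N/mm
δ = F/k = 1030 / 40.48 = 25.445 mm

25.4 mm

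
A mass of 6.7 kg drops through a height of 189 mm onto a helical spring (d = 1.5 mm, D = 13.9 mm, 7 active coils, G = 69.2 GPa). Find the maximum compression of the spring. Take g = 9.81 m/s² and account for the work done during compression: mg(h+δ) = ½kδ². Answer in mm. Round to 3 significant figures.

135 mm

k = Gd⁴/(8D³N_a) = (69.2×10³)(1.5⁴)/(8·13.9³·7) = 2.3294 N/mm
W = mg = 6.7 × 9.81 = 65.727 N
½kδ² − Wδ − Wh = 0 → δ = (W + √(W² + 2kWh))/k
δ = (65.727 + √(4320 + 57872.8))/2.3294 = (65.727 + 249.38)/2.3294 = 135.28 mm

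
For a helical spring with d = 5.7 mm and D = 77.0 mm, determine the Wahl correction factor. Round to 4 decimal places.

1.1055

C = D/d = 77.0/5.7 = 13.5088
K_W = (4C−1)/(4C−4) + 0.615/C = 53.035/50.035 + 0.0455 = 1.1055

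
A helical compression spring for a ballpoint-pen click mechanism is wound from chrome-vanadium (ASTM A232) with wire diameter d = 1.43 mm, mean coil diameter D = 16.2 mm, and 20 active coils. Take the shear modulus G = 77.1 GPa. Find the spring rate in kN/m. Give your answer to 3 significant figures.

0.474 kN/m

k = Gd⁴/(8D³N_a) = (77.1×10³ × 1.43⁴) / (8 × 16.2³ × 20)
  = 322403 / 680244 = 0.47395 N/mm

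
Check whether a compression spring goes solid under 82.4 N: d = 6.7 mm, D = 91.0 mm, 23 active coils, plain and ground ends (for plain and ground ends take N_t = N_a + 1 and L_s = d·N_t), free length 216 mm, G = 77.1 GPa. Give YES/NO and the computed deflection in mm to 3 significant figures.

k = Gd⁴/(8D³N_a) = (77.1×10³)(6.7⁴)/(8·91.0³·23) = 1.1205 N/mm
N_t = 24; L_s = 6.7·24 = 160.8 mm; δ_solid = L₀ − L_s = 216 − 160.8 = 55.2 mm
δ = F/k = 82.4/1.1205 = 73.539 mm
δ ≥ δ_solid → spring goes solid

YES, δ = 73.5 mm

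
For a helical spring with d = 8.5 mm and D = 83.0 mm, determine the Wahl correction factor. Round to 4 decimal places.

C = D/d = 83.0/8.5 = 9.7647
K_W = (4C−1)/(4C−4) + 0.615/C = 38.059/35.059 + 0.0630 = 1.1486

1.1486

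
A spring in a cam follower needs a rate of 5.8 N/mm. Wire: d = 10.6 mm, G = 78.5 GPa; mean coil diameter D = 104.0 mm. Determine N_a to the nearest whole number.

N_a = Gd⁴/(8D³k) = (78.5×10³ × 10.6⁴)/(8 × 104.0³ × 5.8)
    = 9.91044e+08 / 5.21937e+07 = 18.99 → 19 coils

19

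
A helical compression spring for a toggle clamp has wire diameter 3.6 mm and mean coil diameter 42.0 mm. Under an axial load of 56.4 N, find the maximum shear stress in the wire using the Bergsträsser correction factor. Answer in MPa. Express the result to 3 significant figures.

144 MPa

Spring index C = D/d = 42.0/3.6 = 11.6667
K_B = (4C+2)/(4C−3) = 48.667/43.667 = 1.1145
τ₀ = 8FD/(πd³) = 8·56.4·42.0/(π·3.6³) = 18950.4/146.57 = 129.29 MPa
τ_max = K·τ₀ = 1.1145 × 129.29 = 144.09 MPa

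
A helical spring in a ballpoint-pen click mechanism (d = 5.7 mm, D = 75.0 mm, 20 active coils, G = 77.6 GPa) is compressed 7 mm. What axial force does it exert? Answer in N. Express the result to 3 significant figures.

8.49 N

k = Gd⁴/(8D³N_a) = (77.6×10³)(5.7⁴)/(8·75.0³·20) = 1.2135 N/mm
F = k·δ = 1.2135 × 7 = 8.4948 N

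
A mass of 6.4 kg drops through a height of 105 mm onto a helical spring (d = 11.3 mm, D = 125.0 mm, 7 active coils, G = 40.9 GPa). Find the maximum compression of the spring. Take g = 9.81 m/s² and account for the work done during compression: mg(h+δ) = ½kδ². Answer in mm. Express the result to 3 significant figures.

57.9 mm

k = Gd⁴/(8D³N_a) = (40.9×10³)(11.3⁴)/(8·125.0³·7) = 6.097 N/mm
W = mg = 6.4 × 9.81 = 62.784 N
½kδ² − Wδ − Wh = 0 → δ = (W + √(W² + 2kWh))/k
δ = (62.784 + √(3941.8 + 80387.3))/6.097 = (62.784 + 290.39)/6.097 = 57.926 mm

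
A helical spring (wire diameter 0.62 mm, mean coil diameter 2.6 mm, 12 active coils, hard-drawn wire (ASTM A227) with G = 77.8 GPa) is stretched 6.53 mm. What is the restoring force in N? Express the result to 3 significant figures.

k = Gd⁴/(8D³N_a) = (77.8×10³)(0.62⁴)/(8·2.6³·12) = 6.8133 N/mm
F = k·δ = 6.8133 × 6.53 = 44.491 N

44.5 N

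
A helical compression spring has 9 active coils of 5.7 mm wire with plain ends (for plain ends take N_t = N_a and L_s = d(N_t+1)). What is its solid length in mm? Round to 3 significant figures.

57.0 mm

plain ends: N_t = N_a = 9
L_s = d·(N_t+1) = 5.7 × 10 = 57 mm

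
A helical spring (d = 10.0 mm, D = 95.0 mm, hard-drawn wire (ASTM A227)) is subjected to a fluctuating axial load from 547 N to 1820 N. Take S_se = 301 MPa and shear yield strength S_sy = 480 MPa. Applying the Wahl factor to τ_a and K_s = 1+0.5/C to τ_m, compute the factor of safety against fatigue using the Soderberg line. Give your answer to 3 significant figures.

C = D/d = 95.0/10.0 = 9.5000; K_W = (4C−1)/(4C−4)+0.615/C = 1.1530; K_s = 1+0.5/C = 1.0526
F_a = (F_max−F_min)/2 = 636.5 N; F_m = (F_max+F_min)/2 = 1183.5 N
τ_a = K_W·8F_aD/(πd³) = 1.1530 × 153.98 = 177.53 MPa
τ_m = K_s·8F_mD/(πd³) = 1.0526 × 286.31 = 301.38 MPa
Soderberg: 1/n_f = τ_a/S_se + τ_m/S_sy = 177.53/301 + 301.38/480 = 0.58981 + 0.62787 = 1.2177
n_f = 1/1.2177 = 0.8212

0.821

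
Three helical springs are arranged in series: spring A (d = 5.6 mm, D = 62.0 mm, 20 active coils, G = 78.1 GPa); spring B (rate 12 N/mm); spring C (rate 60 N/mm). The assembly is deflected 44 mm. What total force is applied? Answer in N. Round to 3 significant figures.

73.8 N

k_A = Gd⁴/(8D³N_a) = (78.1×10³)(5.6⁴)/(8·62.0³·20) = 2.0142 N/mm
Series: 1/k_eq = 1/2.0142 + 1/12 + 1/60 = 0.59647; k_eq = 1.6765 N/mm
F = k_eq·δ = 1.6765·44 = 73.767 N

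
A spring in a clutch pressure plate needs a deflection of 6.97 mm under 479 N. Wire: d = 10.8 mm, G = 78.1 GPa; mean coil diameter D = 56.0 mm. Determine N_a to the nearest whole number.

11

Required rate k = F/δ = 479/6.97 = 68.723 N/mm
N_a = Gd⁴/(8D³k) = (78.1×10³ × 10.8⁴)/(8 × 56.0³ × 68.723)
    = 1.06254e+09 / 9.6551e+07 = 11 → 11 coils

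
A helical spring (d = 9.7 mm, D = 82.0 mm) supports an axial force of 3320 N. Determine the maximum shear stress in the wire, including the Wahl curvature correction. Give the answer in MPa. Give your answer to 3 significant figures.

Spring index C = D/d = 82.0/9.7 = 8.4536
K_W = (4C−1)/(4C−4) + 0.615/C = 32.814/29.814 + 0.0727 = 1.1734
τ₀ = 8FD/(πd³) = 8·3320·82.0/(π·9.7³) = 2.17792e+06/2867.2 = 759.59 MPa
τ_max = K·τ₀ = 1.1734 × 759.59 = 891.28 MPa

891 MPa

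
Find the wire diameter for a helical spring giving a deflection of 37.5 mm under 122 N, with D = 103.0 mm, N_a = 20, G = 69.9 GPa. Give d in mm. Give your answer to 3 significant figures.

9.50 mm

Required rate k = F/δ = 122/37.5 = 3.2533 N/mm
d = (8D³N_a·k / G)^(1/4) = (8·103.0³·20·3.2533 / (69.9×10³))^0.25
  = (8137.4)^0.25 = 9.4978 mm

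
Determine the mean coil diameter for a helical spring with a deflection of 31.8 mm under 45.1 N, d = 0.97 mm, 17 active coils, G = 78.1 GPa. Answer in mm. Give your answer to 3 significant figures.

Required rate k = F/δ = 45.1/31.8 = 1.4182 N/mm
D = (Gd⁴/(8N_a·k))^(1/3) = (78.1×10³·0.97⁴/(8·17·1.4182))^(1/3)
  = (358.467)^(1/3) = 7.1037 mm

7.10 mm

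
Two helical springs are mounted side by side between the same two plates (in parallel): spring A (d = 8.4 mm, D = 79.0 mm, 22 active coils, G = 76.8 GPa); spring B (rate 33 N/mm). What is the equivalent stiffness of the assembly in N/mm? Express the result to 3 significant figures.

k_A = Gd⁴/(8D³N_a) = (76.8×10³)(8.4⁴)/(8·79.0³·22) = 4.4064 N/mm
Parallel: k_eq = 4.4064 + 33 = 37.406 N/mm

37.4 N/mm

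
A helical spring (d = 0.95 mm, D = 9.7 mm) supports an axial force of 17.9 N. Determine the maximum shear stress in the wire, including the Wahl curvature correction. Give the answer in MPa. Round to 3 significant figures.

Spring index C = D/d = 9.7/0.95 = 10.2105
K_W = (4C−1)/(4C−4) + 0.615/C = 39.842/36.842 + 0.0602 = 1.1417
τ₀ = 8FD/(πd³) = 8·17.9·9.7/(π·0.95³) = 1389.04/2.6935 = 515.7 MPa
τ_max = K·τ₀ = 1.1417 × 515.7 = 588.75 MPa

589 MPa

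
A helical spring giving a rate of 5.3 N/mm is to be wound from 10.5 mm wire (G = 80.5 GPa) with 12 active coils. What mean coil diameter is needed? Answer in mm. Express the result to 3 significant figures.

124 mm

D = (Gd⁴/(8N_a·k))^(1/3) = (80.5×10³·10.5⁴/(8·12·5.3))^(1/3)
  = (1.92312e+06)^(1/3) = 124.3565 mm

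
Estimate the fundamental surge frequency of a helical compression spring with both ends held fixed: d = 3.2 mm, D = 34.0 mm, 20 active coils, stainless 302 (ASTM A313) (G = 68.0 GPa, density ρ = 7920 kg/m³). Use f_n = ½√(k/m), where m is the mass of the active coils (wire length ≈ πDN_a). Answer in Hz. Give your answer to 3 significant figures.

k = Gd⁴/(8D³N_a) = (68.0×10³)(3.2⁴)/(8·34.0³·20) = 1.1338 N/mm = 1133.8 N/m
Wire length L = πDN_a = π·34.0·20 = 2136.3 mm
m = ρ·(πd²/4)·L = 7920 × 8.0425×10⁻⁶ m² × 2.1363 m = 0.13607 kg
f_n = ½√(k/m) = 0.5·√(1133.8/0.13607) = 0.5·√(8332.6) = 45.641 Hz

45.6 Hz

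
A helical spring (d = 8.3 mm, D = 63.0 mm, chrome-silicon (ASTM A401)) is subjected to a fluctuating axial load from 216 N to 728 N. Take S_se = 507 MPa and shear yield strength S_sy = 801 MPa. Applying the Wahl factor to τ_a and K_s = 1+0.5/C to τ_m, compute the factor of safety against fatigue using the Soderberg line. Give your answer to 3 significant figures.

C = D/d = 63.0/8.3 = 7.5904; K_W = (4C−1)/(4C−4)+0.615/C = 1.1948; K_s = 1+0.5/C = 1.0659
F_a = (F_max−F_min)/2 = 256 N; F_m = (F_max+F_min)/2 = 472 N
τ_a = K_W·8F_aD/(πd³) = 1.1948 × 71.827 = 85.821 MPa
τ_m = K_s·8F_mD/(πd³) = 1.0659 × 132.43 = 141.15 MPa
Soderberg: 1/n_f = τ_a/S_se + τ_m/S_sy = 85.821/507 + 141.15/801 = 0.16927 + 0.17622 = 0.34549
n_f = 1/0.34549 = 2.894

2.89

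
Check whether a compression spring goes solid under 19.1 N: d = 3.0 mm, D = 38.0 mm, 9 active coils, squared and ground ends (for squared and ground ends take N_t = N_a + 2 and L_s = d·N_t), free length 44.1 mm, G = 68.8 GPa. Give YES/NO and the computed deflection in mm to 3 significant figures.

YES, δ = 13.5 mm

k = Gd⁴/(8D³N_a) = (68.8×10³)(3.0⁴)/(8·38.0³·9) = 1.4106 N/mm
N_t = 11; L_s = 3.0·11 = 33 mm; δ_solid = L₀ − L_s = 44.1 − 33 = 11.1 mm
δ = F/k = 19.1/1.4106 = 13.541 mm
δ ≥ δ_solid → spring goes solid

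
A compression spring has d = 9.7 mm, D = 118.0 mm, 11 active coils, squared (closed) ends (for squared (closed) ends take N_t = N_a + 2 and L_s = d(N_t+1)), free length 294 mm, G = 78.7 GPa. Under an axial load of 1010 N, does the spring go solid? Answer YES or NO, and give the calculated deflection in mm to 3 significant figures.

k = Gd⁴/(8D³N_a) = (78.7×10³)(9.7⁴)/(8·118.0³·11) = 4.8187 N/mm
N_t = 13; L_s = 9.7·14 = 135.8 mm; δ_solid = L₀ − L_s = 294 − 135.8 = 158.2 mm
δ = F/k = 1010/4.8187 = 209.6 mm
δ ≥ δ_solid → spring goes solid

YES, δ = 210 mm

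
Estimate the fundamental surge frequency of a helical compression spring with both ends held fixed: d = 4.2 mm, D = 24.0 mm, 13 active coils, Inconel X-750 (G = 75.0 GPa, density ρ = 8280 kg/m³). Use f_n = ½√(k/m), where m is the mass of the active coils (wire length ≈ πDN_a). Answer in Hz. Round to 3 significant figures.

k = Gd⁴/(8D³N_a) = (75.0×10³)(4.2⁴)/(8·24.0³·13) = 16.233 N/mm = 16233 N/m
Wire length L = πDN_a = π·24.0·13 = 980.18 mm
m = ρ·(πd²/4)·L = 8280 × 13.854×10⁻⁶ m² × 0.98018 m = 0.11244 kg
f_n = ½√(k/m) = 0.5·√(16233/0.11244) = 0.5·√(1.4437e+05) = 189.98 Hz

190 Hz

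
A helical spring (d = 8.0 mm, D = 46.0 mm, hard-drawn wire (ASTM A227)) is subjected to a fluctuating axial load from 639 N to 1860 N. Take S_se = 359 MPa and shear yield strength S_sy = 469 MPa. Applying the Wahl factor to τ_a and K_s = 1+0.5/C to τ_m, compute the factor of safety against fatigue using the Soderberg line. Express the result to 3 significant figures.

C = D/d = 46.0/8.0 = 5.7500; K_W = (4C−1)/(4C−4)+0.615/C = 1.2649; K_s = 1+0.5/C = 1.0870
F_a = (F_max−F_min)/2 = 610.5 N; F_m = (F_max+F_min)/2 = 1249.5 N
τ_a = K_W·8F_aD/(πd³) = 1.2649 × 139.67 = 176.67 MPa
τ_m = K_s·8F_mD/(πd³) = 1.0870 × 285.87 = 310.73 MPa
Soderberg: 1/n_f = τ_a/S_se + τ_m/S_sy = 176.67/359 + 310.73/469 = 0.49211 + 0.66253 = 1.1546
n_f = 1/1.1546 = 0.8661

0.866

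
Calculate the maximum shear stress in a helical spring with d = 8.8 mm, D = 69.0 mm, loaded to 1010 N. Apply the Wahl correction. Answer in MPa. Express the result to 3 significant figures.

309 MPa

Spring index C = D/d = 69.0/8.8 = 7.8409
K_W = (4C−1)/(4C−4) + 0.615/C = 30.364/27.364 + 0.0784 = 1.1881
τ₀ = 8FD/(πd³) = 8·1010·69.0/(π·8.8³) = 557520/2140.9 = 260.41 MPa
τ_max = K·τ₀ = 1.1881 × 260.41 = 309.39 MPa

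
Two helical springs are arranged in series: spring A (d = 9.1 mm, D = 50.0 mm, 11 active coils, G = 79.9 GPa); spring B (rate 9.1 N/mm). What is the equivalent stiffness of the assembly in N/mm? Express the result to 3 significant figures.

7.69 N/mm

k_A = Gd⁴/(8D³N_a) = (79.9×10³)(9.1⁴)/(8·50.0³·11) = 49.81 N/mm
Series: 1/k_eq = 1/49.81 + 1/9.1 = 0.12997; k_eq = 7.6943 N/mm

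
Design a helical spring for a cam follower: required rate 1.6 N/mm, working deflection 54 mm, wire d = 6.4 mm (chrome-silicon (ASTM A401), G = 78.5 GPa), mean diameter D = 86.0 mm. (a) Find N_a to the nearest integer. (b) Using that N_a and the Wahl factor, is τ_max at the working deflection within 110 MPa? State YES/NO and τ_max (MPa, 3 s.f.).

N_a = Gd⁴/(8D³k) = (78.5×10³)(6.4⁴)/(8·86.0³·1.6) = 16.18 → N_a = 16
Actual rate k = Gd⁴/(8D³·16) = 1.6176 N/mm
Working load F = kδ = 1.6176·54 = 87.353 N
C = 86.0/6.4 = 13.4375; K_W = (4C−1)/(4C−4)+0.615/C = 1.1061
τ_max = K_W·8FD/(πd³) = 1.1061·72.975 = 80.716 MPa
τ_max ≤ 110 MPa → acceptable

(a) 16 coils; (b) YES, τ_max = 80.7 MPa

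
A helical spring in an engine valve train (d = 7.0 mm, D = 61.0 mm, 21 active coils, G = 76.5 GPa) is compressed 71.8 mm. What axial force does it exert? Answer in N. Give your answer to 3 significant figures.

346 N

k = Gd⁴/(8D³N_a) = (76.5×10³)(7.0⁴)/(8·61.0³·21) = 4.8168 N/mm
F = k·δ = 4.8168 × 71.8 = 345.84 N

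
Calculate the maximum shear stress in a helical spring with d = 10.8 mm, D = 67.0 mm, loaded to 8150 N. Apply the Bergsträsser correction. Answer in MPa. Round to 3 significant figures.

Spring index C = D/d = 67.0/10.8 = 6.2037
K_B = (4C+2)/(4C−3) = 26.815/21.815 = 1.2292
τ₀ = 8FD/(πd³) = 8·8150·67.0/(π·10.8³) = 4.3684e+06/3957.5 = 1103.8 MPa
τ_max = K·τ₀ = 1.2292 × 1103.8 = 1356.8 MPa

1360 MPa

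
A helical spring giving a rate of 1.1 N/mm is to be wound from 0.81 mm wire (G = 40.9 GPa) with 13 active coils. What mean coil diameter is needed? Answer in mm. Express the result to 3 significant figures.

5.36 mm

D = (Gd⁴/(8N_a·k))^(1/3) = (40.9×10³·0.81⁴/(8·13·1.1))^(1/3)
  = (153.9)^(1/3) = 5.3589 mm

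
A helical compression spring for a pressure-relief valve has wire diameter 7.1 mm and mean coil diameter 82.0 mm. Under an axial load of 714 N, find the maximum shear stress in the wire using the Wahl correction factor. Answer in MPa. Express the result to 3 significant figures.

468 MPa

Spring index C = D/d = 82.0/7.1 = 11.5493
K_W = (4C−1)/(4C−4) + 0.615/C = 45.197/42.197 + 0.0532 = 1.1243
τ₀ = 8FD/(πd³) = 8·714·82.0/(π·7.1³) = 468384/1124.4 = 416.56 MPa
τ_max = K·τ₀ = 1.1243 × 416.56 = 468.36 MPa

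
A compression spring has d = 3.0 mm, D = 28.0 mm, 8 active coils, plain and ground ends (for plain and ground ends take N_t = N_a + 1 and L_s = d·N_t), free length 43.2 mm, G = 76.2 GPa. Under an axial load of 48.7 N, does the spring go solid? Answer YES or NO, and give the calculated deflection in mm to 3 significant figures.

k = Gd⁴/(8D³N_a) = (76.2×10³)(3.0⁴)/(8·28.0³·8) = 4.3933 N/mm
N_t = 9; L_s = 3.0·9 = 27 mm; δ_solid = L₀ − L_s = 43.2 − 27 = 16.2 mm
δ = F/k = 48.7/4.3933 = 11.085 mm
δ < δ_solid → spring does not go solid

NO, δ = 11.1 mm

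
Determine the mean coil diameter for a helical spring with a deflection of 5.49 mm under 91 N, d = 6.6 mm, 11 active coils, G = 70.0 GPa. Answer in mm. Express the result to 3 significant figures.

45.0 mm

Required rate k = F/δ = 91/5.49 = 16.576 N/mm
D = (Gd⁴/(8N_a·k))^(1/3) = (70.0×10³·6.6⁴/(8·11·16.576))^(1/3)
  = (91058.8)^(1/3) = 44.9891 mm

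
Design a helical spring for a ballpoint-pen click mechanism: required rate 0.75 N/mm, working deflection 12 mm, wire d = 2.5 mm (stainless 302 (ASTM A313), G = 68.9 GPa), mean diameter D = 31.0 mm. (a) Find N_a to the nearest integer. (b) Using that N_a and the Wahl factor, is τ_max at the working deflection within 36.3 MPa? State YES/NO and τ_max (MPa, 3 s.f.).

N_a = Gd⁴/(8D³k) = (68.9×10³)(2.5⁴)/(8·31.0³·0.75) = 15.06 → N_a = 15
Actual rate k = Gd⁴/(8D³·15) = 0.75286 N/mm
Working load F = kδ = 0.75286·12 = 9.0343 N
C = 31.0/2.5 = 12.4000; K_W = (4C−1)/(4C−4)+0.615/C = 1.1154
τ_max = K_W·8FD/(πd³) = 1.1154·45.643 = 50.91 MPa
τ_max > 36.3 MPa → exceeds allowable

(a) 15 coils; (b) NO, τ_max = 50.9 MPa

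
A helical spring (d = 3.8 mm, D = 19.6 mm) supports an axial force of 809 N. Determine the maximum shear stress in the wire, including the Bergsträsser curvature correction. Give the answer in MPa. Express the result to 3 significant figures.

945 MPa

Spring index C = D/d = 19.6/3.8 = 5.1579
K_B = (4C+2)/(4C−3) = 22.632/17.632 = 1.2836
τ₀ = 8FD/(πd³) = 8·809·19.6/(π·3.8³) = 126851/172.39 = 735.86 MPa
τ_max = K·τ₀ = 1.2836 × 735.86 = 944.53 MPa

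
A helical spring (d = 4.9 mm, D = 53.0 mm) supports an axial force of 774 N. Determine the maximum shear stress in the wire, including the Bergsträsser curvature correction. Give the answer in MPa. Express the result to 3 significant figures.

Spring index C = D/d = 53.0/4.9 = 10.8163
K_B = (4C+2)/(4C−3) = 45.265/40.265 = 1.1242
τ₀ = 8FD/(πd³) = 8·774·53.0/(π·4.9³) = 328176/369.61 = 887.91 MPa
τ_max = K·τ₀ = 1.1242 × 887.91 = 998.17 MPa

998 MPa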